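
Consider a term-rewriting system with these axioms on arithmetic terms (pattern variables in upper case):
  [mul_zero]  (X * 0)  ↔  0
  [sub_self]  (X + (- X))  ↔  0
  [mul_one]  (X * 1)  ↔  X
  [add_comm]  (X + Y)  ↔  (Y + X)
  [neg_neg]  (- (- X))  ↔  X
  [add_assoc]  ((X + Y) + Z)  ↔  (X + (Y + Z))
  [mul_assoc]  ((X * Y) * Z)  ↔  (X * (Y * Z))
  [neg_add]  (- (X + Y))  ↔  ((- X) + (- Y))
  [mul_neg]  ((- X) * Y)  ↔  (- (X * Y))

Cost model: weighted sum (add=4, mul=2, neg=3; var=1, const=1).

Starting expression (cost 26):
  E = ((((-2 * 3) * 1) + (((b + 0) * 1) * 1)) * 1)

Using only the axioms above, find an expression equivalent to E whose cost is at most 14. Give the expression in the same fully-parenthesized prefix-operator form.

step 1: mul_one (→) rewrites (((b + 0) * 1) * 1) into ((b + 0) * 1), now ((((-2 * 3) * 1) + ((b + 0) * 1)) * 1)
step 2: mul_assoc (→) rewrites ((-2 * 3) * 1) into (-2 * (3 * 1)), now (((-2 * (3 * 1)) + ((b + 0) * 1)) * 1)
step 3: mul_one (→) rewrites (((-2 * (3 * 1)) + ((b + 0) * 1)) * 1) into ((-2 * (3 * 1)) + ((b + 0) * 1))
step 4: mul_one (→) rewrites ((b + 0) * 1) into (b + 0), now ((-2 * (3 * 1)) + (b + 0))
step 5: mul_one (→) rewrites (3 * 1) into 3, reaching cost 14 (bound 14)

((-2 * 3) + (b + 0))   [cost 14]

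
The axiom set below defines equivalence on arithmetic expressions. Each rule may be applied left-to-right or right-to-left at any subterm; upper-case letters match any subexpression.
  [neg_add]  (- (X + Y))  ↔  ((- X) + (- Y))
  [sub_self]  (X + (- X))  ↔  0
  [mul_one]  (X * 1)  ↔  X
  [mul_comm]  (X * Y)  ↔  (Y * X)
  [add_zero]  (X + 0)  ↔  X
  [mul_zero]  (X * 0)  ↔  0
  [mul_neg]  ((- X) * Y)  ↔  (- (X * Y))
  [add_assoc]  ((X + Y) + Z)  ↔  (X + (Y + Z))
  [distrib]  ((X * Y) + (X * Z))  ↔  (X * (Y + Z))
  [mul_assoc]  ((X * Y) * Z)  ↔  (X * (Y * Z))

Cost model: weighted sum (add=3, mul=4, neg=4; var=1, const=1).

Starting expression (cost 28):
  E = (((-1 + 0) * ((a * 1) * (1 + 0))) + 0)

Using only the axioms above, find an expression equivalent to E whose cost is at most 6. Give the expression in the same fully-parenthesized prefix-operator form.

(-1 * a)   [cost 6]

1. [add_zero →] (((-1 + 0) * ((a * 1) * (1 + 0))) + 0)  →  ((-1 + 0) * ((a * 1) * (1 + 0)))
2. [add_zero →] (-1 + 0)  →  -1;  E = (-1 * ((a * 1) * (1 + 0)))
3. [add_zero →] (1 + 0)  →  1;  E = (-1 * ((a * 1) * 1))
4. [mul_one →] ((a * 1) * 1)  →  (a * 1);  E = (-1 * (a * 1))
5. [mul_one →] (a * 1)  →  a;  cost 6 ≤ 6, done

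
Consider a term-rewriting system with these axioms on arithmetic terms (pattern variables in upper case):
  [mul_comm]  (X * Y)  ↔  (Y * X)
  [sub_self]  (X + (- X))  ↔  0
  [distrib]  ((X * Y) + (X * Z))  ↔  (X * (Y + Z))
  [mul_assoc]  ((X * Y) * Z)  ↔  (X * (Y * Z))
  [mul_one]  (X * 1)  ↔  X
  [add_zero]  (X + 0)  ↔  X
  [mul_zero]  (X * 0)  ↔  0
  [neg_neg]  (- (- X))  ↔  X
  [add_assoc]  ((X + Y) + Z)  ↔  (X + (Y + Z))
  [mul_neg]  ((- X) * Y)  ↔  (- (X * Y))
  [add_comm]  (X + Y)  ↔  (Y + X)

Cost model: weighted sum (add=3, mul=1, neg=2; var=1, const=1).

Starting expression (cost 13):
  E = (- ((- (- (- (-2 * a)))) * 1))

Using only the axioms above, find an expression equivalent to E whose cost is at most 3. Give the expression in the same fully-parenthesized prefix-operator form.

(-2 * a)   [cost 3]

1. [mul_one →] ((- (- (- (-2 * a)))) * 1)  →  (- (- (- (-2 * a))));  E = (- (- (- (- (-2 * a)))))
2. [neg_neg →] (- (- (- (-2 * a))))  →  (- (-2 * a));  E = (- (- (-2 * a)))
3. [neg_neg →] (- (- (-2 * a)))  →  (-2 * a);  cost 3 ≤ 3, done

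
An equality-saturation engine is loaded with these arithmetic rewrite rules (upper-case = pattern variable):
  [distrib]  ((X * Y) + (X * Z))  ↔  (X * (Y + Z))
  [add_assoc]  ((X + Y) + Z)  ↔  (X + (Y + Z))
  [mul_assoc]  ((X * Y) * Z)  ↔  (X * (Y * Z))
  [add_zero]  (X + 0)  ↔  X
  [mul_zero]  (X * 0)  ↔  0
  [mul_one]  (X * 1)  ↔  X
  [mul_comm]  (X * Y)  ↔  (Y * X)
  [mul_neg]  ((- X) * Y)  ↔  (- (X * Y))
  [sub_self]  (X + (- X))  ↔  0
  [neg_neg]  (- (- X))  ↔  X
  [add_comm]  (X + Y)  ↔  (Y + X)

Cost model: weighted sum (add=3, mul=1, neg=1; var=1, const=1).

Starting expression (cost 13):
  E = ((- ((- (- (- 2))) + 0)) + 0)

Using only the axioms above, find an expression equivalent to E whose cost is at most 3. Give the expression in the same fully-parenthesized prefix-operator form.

(1) ((- (- (- 2))) + 0)  =[add_zero →]=  (- (- (- 2)))    ⊢ ((- (- (- (- 2)))) + 0)
(2) (- (- (- 2)))  =[neg_neg →]=  (- 2)    ⊢ ((- (- 2)) + 0)
(3) ((- (- 2)) + 0)  =[add_zero →]=  (- (- 2))    ⊢ cost 3, within 3

(- (- 2))   [cost 3]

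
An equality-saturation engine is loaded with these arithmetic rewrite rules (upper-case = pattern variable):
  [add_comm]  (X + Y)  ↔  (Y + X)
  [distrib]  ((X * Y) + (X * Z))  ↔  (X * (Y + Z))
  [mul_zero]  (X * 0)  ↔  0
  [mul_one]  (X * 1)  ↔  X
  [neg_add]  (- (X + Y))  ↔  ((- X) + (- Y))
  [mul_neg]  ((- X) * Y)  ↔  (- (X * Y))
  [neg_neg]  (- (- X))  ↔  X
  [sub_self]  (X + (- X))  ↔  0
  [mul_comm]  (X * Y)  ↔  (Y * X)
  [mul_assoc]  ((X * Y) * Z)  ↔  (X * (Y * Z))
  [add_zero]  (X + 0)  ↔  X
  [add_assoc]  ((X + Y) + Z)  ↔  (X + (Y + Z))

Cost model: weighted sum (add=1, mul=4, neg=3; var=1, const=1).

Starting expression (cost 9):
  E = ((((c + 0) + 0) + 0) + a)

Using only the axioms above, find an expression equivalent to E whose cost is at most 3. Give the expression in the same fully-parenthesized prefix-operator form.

(1) (c + 0)  =[add_zero →]=  c    ⊢ (((c + 0) + 0) + a)
(2) (c + 0)  =[add_zero →]=  c    ⊢ ((c + 0) + a)
(3) (c + 0)  =[add_zero →]=  c    ⊢ cost 3, within 3

(c + a)   [cost 3]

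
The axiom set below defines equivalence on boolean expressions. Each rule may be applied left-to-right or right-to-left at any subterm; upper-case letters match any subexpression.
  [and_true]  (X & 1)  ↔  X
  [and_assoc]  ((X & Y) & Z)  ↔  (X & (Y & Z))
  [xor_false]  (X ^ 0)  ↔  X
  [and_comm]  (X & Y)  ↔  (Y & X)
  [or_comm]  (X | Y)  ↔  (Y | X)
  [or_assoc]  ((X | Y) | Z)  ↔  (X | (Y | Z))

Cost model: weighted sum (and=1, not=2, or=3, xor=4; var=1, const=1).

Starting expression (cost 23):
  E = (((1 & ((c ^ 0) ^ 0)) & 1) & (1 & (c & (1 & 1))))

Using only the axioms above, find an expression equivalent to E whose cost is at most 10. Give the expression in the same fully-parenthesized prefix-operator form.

(1) ((1 & ((c ^ 0) ^ 0)) & 1)  =[and_true →]=  (1 & ((c ^ 0) ^ 0))    ⊢ ((1 & ((c ^ 0) ^ 0)) & (1 & (c & (1 & 1))))
(2) (1 & 1)  =[and_true →]=  1    ⊢ ((1 & ((c ^ 0) ^ 0)) & (1 & (c & 1)))
(3) (1 & (c & 1))  =[and_comm →]=  ((c & 1) & 1)    ⊢ ((1 & ((c ^ 0) ^ 0)) & ((c & 1) & 1))
(4) (1 & ((c ^ 0) ^ 0))  =[and_comm →]=  (((c ^ 0) ^ 0) & 1)    ⊢ ((((c ^ 0) ^ 0) & 1) & ((c & 1) & 1))
(5) (c ^ 0)  =[xor_false →]=  c    ⊢ (((c ^ 0) & 1) & ((c & 1) & 1))
(6) (c & 1)  =[and_true →]=  c    ⊢ (((c ^ 0) & 1) & (c & 1))
(7) ((c ^ 0) & 1)  =[and_true →]=  (c ^ 0)    ⊢ cost 10, within 10

((c ^ 0) & (c & 1))   [cost 10]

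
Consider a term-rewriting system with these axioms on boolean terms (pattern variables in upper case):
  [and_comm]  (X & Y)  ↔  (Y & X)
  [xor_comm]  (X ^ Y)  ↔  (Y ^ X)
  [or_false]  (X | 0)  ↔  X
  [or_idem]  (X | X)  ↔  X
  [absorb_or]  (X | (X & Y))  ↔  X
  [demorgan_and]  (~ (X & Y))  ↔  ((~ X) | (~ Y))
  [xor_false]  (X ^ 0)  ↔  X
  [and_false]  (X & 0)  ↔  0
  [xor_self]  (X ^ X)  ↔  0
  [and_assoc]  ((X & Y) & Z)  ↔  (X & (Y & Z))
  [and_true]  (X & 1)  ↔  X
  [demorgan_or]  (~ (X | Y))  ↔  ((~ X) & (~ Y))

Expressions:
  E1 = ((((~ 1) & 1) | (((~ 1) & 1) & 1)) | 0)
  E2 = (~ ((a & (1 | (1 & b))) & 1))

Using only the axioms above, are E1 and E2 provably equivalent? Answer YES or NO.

NO

Every axiom is a valid identity, so a rewrite proof would force E1 and E2 to agree under every assignment.
At a=0, b=0: E1 = 0 but E2 = 1; they differ, so no derivation exists.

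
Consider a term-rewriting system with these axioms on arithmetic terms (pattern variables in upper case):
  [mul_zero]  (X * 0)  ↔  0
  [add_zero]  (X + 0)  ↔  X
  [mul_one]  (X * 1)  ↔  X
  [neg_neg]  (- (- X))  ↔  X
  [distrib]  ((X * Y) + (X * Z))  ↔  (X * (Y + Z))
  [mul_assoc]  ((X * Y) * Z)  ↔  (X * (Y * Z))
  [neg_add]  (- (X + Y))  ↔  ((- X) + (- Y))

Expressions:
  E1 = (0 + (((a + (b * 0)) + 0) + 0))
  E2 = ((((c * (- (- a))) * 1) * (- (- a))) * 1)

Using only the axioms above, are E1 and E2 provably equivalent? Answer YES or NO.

NO

The axioms are sound identities: if E1 ↔* E2 then E1 and E2 evaluate identically under any assignment.
Under a=1, b=0, c=0: E1 evaluates to 1, E2 to 0. Distinct ⇒ no rewrite sequence connects them.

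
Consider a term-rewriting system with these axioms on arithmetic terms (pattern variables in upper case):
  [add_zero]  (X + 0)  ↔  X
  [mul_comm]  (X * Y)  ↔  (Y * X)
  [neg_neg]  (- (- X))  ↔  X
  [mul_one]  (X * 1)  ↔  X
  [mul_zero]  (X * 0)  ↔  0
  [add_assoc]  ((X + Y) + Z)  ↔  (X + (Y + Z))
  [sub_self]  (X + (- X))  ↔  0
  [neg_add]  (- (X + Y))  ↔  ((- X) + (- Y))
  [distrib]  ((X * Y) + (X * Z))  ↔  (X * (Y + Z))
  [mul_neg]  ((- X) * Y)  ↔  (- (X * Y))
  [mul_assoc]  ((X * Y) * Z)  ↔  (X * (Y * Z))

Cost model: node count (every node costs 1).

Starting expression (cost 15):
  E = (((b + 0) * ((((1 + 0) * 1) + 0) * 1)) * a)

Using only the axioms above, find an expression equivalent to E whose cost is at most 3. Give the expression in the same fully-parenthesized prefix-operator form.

step 1: mul_one (→) rewrites ((((1 + 0) * 1) + 0) * 1) into (((1 + 0) * 1) + 0), now (((b + 0) * (((1 + 0) * 1) + 0)) * a)
step 2: add_zero (→) rewrites (1 + 0) into 1, now (((b + 0) * ((1 * 1) + 0)) * a)
step 3: mul_one (→) rewrites (1 * 1) into 1, now (((b + 0) * (1 + 0)) * a)
step 4: add_zero (→) rewrites (1 + 0) into 1, now (((b + 0) * 1) * a)
step 5: add_zero (→) rewrites (b + 0) into b, now ((b * 1) * a)
step 6: mul_one (→) rewrites (b * 1) into b, reaching cost 3 (bound 3)

(b * a)   [cost 3]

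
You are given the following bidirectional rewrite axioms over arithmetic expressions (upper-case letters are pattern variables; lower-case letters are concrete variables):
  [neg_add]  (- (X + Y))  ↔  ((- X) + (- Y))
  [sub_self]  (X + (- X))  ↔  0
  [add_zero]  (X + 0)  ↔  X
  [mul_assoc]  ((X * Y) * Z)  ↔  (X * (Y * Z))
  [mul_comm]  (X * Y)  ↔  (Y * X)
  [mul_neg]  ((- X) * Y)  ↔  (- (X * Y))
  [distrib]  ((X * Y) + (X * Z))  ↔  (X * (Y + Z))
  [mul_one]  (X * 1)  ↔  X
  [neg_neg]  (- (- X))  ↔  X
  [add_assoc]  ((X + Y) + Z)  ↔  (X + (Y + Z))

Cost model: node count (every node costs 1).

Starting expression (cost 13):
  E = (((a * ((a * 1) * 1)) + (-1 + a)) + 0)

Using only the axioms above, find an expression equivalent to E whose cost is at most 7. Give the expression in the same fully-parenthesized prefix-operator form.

((a * a) + (-1 + a))   [cost 7]

(1) (((a * ((a * 1) * 1)) + (-1 + a)) + 0)  =[add_zero →]=  ((a * ((a * 1) * 1)) + (-1 + a))
(2) ((a * 1) * 1)  =[mul_one →]=  (a * 1)    ⊢ ((a * (a * 1)) + (-1 + a))
(3) (a * 1)  =[mul_one →]=  a    ⊢ cost 7, within 7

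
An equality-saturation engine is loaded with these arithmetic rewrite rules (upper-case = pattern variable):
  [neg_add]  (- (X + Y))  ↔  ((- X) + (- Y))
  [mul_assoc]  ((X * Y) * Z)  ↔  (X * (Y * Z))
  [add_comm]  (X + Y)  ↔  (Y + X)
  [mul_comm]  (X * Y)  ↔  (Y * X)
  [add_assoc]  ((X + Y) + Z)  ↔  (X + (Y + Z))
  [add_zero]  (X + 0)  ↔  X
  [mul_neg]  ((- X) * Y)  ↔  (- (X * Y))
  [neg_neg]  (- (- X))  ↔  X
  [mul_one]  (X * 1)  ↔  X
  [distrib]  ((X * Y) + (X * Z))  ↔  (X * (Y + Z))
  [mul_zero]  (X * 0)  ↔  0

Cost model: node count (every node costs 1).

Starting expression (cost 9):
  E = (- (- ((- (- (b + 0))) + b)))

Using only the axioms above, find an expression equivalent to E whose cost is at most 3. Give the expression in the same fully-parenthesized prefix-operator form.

(b + b)   [cost 3]

(1) (b + 0)  =[add_zero →]=  b    ⊢ (- (- ((- (- b)) + b)))
(2) (- (- ((- (- b)) + b)))  =[neg_neg →]=  ((- (- b)) + b)
(3) (- (- b))  =[neg_neg →]=  b    ⊢ cost 3, within 3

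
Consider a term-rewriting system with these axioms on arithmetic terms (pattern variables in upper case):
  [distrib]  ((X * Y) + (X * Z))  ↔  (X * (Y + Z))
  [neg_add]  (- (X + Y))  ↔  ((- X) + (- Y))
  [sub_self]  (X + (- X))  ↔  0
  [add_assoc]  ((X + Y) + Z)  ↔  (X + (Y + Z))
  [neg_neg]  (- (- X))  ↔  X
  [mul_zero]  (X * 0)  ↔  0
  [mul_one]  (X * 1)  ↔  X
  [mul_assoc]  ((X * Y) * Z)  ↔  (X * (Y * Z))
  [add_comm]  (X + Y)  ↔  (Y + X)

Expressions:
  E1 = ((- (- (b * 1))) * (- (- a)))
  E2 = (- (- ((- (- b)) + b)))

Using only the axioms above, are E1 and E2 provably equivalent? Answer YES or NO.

All listed rules preserve value, hence provable equivalence implies equal values everywhere; look for a separating assignment.
a=0, b=1 gives E1 ↦ 0, E2 ↦ 2; values differ ⇒ not provably equivalent.

NO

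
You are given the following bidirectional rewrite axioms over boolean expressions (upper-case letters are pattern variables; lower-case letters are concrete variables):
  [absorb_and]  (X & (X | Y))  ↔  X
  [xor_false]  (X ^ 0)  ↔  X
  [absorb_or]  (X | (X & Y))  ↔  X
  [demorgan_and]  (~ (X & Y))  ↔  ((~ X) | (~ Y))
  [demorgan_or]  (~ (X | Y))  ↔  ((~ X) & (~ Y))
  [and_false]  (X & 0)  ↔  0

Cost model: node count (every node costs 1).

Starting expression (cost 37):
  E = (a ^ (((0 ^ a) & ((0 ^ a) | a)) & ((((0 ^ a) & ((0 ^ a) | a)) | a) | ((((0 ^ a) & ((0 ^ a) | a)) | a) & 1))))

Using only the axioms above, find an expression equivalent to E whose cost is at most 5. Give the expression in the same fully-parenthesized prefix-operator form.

(1) ((((0 ^ a) & ((0 ^ a) | a)) | a) | ((((0 ^ a) & ((0 ^ a) | a)) | a) & 1))  =[absorb_or →]=  (((0 ^ a) & ((0 ^ a) | a)) | a)    ⊢ (a ^ (((0 ^ a) & ((0 ^ a) | a)) & (((0 ^ a) & ((0 ^ a) | a)) | a)))
(2) (((0 ^ a) & ((0 ^ a) | a)) & (((0 ^ a) & ((0 ^ a) | a)) | a))  =[absorb_and →]=  ((0 ^ a) & ((0 ^ a) | a))    ⊢ (a ^ ((0 ^ a) & ((0 ^ a) | a)))
(3) ((0 ^ a) & ((0 ^ a) | a))  =[absorb_and →]=  (0 ^ a)    ⊢ cost 5, within 5

(a ^ (0 ^ a))   [cost 5]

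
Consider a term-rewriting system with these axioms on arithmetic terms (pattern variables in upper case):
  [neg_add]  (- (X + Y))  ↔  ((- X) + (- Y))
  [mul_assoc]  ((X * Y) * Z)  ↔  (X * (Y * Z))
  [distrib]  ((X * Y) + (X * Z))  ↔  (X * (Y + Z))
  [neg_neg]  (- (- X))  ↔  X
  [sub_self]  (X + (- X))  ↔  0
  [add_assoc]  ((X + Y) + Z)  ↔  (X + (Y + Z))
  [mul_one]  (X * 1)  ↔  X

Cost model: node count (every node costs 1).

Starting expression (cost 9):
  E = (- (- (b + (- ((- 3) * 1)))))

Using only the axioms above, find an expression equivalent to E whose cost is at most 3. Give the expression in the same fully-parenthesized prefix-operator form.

(b + 3)   [cost 3]

step 1: neg_neg (→) rewrites (- (- (b + (- ((- 3) * 1))))) into (b + (- ((- 3) * 1)))
step 2: mul_one (→) rewrites ((- 3) * 1) into (- 3), now (b + (- (- 3)))
step 3: neg_neg (→) rewrites (- (- 3)) into 3, reaching cost 3 (bound 3)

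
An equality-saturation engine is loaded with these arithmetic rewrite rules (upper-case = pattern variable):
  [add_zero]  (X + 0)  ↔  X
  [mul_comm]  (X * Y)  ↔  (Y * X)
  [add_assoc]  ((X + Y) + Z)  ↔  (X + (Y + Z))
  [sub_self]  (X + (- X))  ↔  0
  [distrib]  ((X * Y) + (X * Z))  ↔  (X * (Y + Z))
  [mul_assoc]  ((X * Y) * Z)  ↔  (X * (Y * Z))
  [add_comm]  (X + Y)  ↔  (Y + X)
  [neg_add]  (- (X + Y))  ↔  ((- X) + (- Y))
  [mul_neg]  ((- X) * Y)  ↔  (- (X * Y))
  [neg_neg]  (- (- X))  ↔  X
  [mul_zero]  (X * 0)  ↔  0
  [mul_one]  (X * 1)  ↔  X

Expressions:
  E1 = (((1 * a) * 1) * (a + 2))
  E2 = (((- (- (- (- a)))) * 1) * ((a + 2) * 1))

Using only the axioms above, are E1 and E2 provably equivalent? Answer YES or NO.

step 1: mul_one (→) rewrites ((1 * a) * 1) into (1 * a), now ((1 * a) * (a + 2))
step 2: mul_comm (→) rewrites (1 * a) into (a * 1), now ((a * 1) * (a + 2))
step 3: mul_one (→) rewrites (a * 1) into a, now (a * (a + 2))
step 4: mul_one (←) rewrites (a + 2) into ((a + 2) * 1), now (a * ((a + 2) * 1))
step 5: mul_one (←) rewrites a into (a * 1), now ((a * 1) * ((a + 2) * 1))
step 6: neg_neg (←) rewrites a into (- (- a)), now (((- (- a)) * 1) * ((a + 2) * 1))
step 7: neg_neg (←) rewrites (- a) into (- (- (- a))), which is E2

YES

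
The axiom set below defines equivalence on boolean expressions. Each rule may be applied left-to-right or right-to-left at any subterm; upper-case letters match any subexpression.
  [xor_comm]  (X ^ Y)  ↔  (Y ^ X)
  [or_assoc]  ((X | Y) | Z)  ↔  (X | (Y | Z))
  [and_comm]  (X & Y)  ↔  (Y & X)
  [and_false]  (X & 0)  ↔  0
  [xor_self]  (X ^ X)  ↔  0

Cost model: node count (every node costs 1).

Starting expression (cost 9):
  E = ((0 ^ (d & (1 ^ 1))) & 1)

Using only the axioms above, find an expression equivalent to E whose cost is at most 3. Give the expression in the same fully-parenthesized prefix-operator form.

(1 & 0)   [cost 3]

step 1: xor_self (→) rewrites (1 ^ 1) into 0, now ((0 ^ (d & 0)) & 1)
step 2: and_false (→) rewrites (d & 0) into 0, now ((0 ^ 0) & 1)
step 3: and_comm (→) rewrites ((0 ^ 0) & 1) into (1 & (0 ^ 0))
step 4: xor_self (→) rewrites (0 ^ 0) into 0, reaching cost 3 (bound 3)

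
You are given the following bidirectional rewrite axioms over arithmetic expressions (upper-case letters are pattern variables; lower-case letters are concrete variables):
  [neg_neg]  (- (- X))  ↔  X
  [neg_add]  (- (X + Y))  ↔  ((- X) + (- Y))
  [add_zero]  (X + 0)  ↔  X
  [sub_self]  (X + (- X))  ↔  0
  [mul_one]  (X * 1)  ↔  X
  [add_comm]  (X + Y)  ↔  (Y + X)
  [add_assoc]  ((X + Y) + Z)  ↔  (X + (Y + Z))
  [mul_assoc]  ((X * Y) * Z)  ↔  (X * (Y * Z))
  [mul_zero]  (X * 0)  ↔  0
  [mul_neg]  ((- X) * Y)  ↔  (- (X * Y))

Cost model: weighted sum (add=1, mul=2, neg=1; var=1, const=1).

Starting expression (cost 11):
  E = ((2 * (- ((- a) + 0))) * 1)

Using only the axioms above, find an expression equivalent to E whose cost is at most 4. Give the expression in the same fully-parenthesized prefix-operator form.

(2 * a)   [cost 4]

(1) ((- a) + 0)  =[add_zero →]=  (- a)    ⊢ ((2 * (- (- a))) * 1)
(2) ((2 * (- (- a))) * 1)  =[mul_one →]=  (2 * (- (- a)))
(3) (- (- a))  =[neg_neg →]=  a    ⊢ cost 4, within 4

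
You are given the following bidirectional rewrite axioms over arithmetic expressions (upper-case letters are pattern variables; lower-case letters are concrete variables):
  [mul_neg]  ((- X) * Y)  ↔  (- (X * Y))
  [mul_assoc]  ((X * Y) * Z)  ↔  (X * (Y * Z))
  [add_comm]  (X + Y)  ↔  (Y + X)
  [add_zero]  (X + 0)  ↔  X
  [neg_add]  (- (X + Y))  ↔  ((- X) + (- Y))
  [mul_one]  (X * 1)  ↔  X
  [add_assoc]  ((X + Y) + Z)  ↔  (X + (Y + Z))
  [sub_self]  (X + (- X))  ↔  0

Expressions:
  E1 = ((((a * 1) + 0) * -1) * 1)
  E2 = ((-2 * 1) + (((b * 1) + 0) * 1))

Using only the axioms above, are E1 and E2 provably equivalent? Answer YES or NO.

NO

Every axiom is a valid identity, so a rewrite proof would force E1 and E2 to agree under every assignment.
At a=0, b=0: E1 = 0 but E2 = -2; they differ, so no derivation exists.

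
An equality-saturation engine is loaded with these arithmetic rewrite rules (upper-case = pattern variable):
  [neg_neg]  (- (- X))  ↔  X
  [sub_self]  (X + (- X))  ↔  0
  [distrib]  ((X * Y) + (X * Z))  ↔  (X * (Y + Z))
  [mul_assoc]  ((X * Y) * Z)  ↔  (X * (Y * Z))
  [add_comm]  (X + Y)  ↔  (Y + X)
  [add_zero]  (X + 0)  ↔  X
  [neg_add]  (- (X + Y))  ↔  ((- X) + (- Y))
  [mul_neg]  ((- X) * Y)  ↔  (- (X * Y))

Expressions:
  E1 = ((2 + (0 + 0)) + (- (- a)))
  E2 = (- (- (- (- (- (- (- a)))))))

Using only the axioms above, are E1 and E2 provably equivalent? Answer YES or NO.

All listed rules preserve value, hence provable equivalence implies equal values everywhere; look for a separating assignment.
a=0 gives E1 ↦ 2, E2 ↦ 0; values differ ⇒ not provably equivalent.

NO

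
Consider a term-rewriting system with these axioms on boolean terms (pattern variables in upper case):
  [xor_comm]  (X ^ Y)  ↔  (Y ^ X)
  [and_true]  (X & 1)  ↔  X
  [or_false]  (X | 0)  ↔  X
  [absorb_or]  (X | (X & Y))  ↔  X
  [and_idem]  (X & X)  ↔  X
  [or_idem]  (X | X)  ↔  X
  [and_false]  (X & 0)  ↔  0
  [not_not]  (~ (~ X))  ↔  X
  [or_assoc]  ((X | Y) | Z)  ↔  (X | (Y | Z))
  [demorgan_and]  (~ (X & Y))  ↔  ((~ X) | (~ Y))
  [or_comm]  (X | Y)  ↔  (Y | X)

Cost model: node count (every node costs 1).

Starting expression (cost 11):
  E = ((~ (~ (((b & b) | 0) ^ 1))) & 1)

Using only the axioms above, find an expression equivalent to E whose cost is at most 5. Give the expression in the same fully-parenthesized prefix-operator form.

1. [and_true →] ((~ (~ (((b & b) | 0) ^ 1))) & 1)  →  (~ (~ (((b & b) | 0) ^ 1)))
2. [not_not →] (~ (~ (((b & b) | 0) ^ 1)))  →  (((b & b) | 0) ^ 1)
3. [and_idem →] (b & b)  →  b;  cost 5 ≤ 5, done

((b | 0) ^ 1)   [cost 5]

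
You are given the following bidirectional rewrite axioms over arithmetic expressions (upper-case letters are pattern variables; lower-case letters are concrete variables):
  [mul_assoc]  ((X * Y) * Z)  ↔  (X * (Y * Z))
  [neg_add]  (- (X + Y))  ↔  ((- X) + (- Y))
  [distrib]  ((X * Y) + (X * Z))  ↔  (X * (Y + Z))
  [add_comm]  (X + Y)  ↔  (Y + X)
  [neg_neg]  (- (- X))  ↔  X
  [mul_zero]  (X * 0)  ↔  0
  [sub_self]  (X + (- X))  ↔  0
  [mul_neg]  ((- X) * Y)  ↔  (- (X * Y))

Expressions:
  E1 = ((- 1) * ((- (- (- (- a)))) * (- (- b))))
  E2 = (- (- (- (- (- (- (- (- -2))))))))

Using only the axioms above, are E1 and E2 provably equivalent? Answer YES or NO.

Every axiom is a valid identity, so a rewrite proof would force E1 and E2 to agree under every assignment.
At a=0, b=0: E1 = 0 but E2 = -2; they differ, so no derivation exists.

NO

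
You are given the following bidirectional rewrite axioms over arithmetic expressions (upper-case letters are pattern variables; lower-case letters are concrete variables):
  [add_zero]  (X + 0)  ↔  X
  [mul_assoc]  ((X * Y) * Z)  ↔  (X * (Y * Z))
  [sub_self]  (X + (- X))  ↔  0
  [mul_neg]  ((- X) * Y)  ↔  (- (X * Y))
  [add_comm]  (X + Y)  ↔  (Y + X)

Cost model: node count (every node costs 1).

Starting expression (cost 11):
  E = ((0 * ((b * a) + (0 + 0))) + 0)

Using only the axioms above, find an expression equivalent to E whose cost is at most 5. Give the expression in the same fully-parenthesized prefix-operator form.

(0 * (b * a))   [cost 5]

step 1: add_zero (→) rewrites (0 + 0) into 0, now ((0 * ((b * a) + 0)) + 0)
step 2: add_zero (→) rewrites ((0 * ((b * a) + 0)) + 0) into (0 * ((b * a) + 0))
step 3: add_zero (→) rewrites ((b * a) + 0) into (b * a), reaching cost 5 (bound 5)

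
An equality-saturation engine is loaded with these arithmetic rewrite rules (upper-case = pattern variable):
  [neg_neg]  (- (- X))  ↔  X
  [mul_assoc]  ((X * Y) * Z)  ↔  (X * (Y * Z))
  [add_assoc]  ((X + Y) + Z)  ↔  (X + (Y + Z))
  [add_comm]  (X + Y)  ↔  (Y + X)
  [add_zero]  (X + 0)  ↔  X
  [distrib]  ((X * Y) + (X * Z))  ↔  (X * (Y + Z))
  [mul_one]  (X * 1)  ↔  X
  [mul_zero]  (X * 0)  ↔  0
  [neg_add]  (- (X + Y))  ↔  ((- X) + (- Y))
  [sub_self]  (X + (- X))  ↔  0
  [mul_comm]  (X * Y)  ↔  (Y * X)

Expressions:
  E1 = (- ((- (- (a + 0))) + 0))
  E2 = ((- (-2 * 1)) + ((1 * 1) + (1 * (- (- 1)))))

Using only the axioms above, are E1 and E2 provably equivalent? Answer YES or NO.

NO

Every axiom is a valid identity, so a rewrite proof would force E1 and E2 to agree under every assignment.
At a=0: E1 = 0 but E2 = 4; they differ, so no derivation exists.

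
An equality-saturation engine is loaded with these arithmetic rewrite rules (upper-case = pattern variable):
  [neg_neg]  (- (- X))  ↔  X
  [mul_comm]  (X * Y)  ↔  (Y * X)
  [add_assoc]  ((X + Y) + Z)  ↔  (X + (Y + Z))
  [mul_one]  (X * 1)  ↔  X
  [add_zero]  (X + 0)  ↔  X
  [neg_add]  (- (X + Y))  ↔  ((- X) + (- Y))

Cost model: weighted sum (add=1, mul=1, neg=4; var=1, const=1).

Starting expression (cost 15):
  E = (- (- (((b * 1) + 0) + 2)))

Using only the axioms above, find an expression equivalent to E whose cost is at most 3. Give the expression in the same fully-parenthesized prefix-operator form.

(b + 2)   [cost 3]

(1) (b * 1)  =[mul_one →]=  b    ⊢ (- (- ((b + 0) + 2)))
(2) (- (- ((b + 0) + 2)))  =[neg_neg →]=  ((b + 0) + 2)
(3) (b + 0)  =[add_zero →]=  b    ⊢ cost 3, within 3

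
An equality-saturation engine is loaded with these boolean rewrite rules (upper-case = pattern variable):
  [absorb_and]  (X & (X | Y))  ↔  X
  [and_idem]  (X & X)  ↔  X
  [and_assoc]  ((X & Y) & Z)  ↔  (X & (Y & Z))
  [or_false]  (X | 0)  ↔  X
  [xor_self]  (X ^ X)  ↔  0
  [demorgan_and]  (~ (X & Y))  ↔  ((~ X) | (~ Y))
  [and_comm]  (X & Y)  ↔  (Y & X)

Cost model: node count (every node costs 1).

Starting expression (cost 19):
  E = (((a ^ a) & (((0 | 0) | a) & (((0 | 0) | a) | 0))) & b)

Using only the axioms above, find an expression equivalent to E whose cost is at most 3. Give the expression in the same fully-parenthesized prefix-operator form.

(0 & b)   [cost 3]

step 1: absorb_and (→) rewrites (((0 | 0) | a) & (((0 | 0) | a) | 0)) into ((0 | 0) | a), now (((a ^ a) & ((0 | 0) | a)) & b)
step 2: or_false (→) rewrites (0 | 0) into 0, now (((a ^ a) & (0 | a)) & b)
step 3: xor_self (→) rewrites (a ^ a) into 0, now ((0 & (0 | a)) & b)
step 4: absorb_and (→) rewrites (0 & (0 | a)) into 0, reaching cost 3 (bound 3)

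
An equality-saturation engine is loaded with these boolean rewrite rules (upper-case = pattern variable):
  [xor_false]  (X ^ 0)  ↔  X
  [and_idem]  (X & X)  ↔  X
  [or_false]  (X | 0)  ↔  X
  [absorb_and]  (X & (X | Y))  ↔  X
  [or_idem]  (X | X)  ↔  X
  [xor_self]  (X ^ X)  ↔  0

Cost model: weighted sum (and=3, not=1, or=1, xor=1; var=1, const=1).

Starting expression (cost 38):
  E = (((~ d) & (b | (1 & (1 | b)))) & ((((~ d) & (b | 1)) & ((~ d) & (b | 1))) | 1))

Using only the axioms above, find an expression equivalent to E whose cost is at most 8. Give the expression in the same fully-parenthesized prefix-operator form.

1. [absorb_and →] (1 & (1 | b))  →  1;  E = (((~ d) & (b | 1)) & ((((~ d) & (b | 1)) & ((~ d) & (b | 1))) | 1))
2. [and_idem →] (((~ d) & (b | 1)) & ((~ d) & (b | 1)))  →  ((~ d) & (b | 1));  E = (((~ d) & (b | 1)) & (((~ d) & (b | 1)) | 1))
3. [absorb_and →] (((~ d) & (b | 1)) & (((~ d) & (b | 1)) | 1))  →  ((~ d) & (b | 1));  cost 8 ≤ 8, done

((~ d) & (b | 1))   [cost 8]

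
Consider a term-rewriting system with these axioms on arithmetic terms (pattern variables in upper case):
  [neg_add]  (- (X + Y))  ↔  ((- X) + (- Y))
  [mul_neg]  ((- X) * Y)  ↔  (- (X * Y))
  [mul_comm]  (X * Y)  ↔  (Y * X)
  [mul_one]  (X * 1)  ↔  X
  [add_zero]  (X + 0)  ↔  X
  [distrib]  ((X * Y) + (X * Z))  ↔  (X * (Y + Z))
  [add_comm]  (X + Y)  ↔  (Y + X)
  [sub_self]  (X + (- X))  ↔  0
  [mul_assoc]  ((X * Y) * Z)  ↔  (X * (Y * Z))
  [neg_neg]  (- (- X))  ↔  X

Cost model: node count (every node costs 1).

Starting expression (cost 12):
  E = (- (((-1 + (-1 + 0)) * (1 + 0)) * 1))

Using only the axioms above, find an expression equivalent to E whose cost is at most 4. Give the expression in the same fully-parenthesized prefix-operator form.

(- (-1 + -1))   [cost 4]

1. [mul_one →] (((-1 + (-1 + 0)) * (1 + 0)) * 1)  →  ((-1 + (-1 + 0)) * (1 + 0));  E = (- ((-1 + (-1 + 0)) * (1 + 0)))
2. [add_zero →] (1 + 0)  →  1;  E = (- ((-1 + (-1 + 0)) * 1))
3. [mul_one →] ((-1 + (-1 + 0)) * 1)  →  (-1 + (-1 + 0));  E = (- (-1 + (-1 + 0)))
4. [add_zero →] (-1 + 0)  →  -1;  cost 4 ≤ 4, done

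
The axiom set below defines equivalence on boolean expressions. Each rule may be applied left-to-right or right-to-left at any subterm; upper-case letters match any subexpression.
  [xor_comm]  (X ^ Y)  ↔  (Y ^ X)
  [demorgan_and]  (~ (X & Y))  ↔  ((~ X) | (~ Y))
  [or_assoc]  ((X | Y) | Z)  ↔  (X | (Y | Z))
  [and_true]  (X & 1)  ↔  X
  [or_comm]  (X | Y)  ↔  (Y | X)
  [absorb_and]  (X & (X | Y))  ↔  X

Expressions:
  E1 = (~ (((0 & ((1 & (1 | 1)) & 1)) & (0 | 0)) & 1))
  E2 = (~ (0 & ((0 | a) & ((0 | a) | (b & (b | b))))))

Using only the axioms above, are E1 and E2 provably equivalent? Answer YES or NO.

YES

(1) (1 & (1 | 1))  =[absorb_and →]=  1    ⊢ (~ (((0 & (1 & 1)) & (0 | 0)) & 1))
(2) (1 & 1)  =[and_true →]=  1    ⊢ (~ (((0 & 1) & (0 | 0)) & 1))
(3) (0 & 1)  =[and_true →]=  0    ⊢ (~ ((0 & (0 | 0)) & 1))
(4) ((0 & (0 | 0)) & 1)  =[and_true →]=  (0 & (0 | 0))    ⊢ (~ (0 & (0 | 0)))
(5) (0 & (0 | 0))  =[absorb_and →]=  0    ⊢ (~ 0)
(6) 0  =[absorb_and ←]=  (0 & (0 | a))    ⊢ (~ (0 & (0 | a)))
(7) (0 | a)  =[absorb_and ←]=  ((0 | a) & ((0 | a) | b))    ⊢ (~ (0 & ((0 | a) & ((0 | a) | b))))
(8) b  =[absorb_and ←]=  (b & (b | b))    ⊢ E2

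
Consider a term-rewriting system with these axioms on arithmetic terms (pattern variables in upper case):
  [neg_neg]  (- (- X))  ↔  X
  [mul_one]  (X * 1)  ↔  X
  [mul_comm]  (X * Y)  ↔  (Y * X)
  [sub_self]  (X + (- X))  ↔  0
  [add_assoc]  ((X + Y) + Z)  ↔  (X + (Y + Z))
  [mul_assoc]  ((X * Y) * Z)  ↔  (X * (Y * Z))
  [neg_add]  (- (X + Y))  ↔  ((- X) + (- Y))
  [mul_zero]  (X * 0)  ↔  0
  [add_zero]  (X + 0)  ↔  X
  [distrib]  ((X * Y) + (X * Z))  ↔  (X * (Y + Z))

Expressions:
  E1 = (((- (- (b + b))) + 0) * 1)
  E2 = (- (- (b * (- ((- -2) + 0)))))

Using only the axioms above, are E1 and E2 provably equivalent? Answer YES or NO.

NO

All listed rules preserve value, hence provable equivalence implies equal values everywhere; look for a separating assignment.
b=1 gives E1 ↦ 2, E2 ↦ -2; values differ ⇒ not provably equivalent.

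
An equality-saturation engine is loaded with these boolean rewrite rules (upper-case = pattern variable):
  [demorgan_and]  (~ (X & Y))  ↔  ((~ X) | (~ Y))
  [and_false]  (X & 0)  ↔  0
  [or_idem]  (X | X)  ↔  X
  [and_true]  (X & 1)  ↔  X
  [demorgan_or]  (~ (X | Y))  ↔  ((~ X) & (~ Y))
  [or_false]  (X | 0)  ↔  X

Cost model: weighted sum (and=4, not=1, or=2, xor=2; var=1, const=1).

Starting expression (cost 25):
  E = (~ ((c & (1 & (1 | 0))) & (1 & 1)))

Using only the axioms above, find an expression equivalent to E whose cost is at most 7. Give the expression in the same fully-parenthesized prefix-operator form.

(1) (1 | 0)  =[or_false →]=  1    ⊢ (~ ((c & (1 & 1)) & (1 & 1)))
(2) (1 & 1)  =[and_true →]=  1    ⊢ (~ ((c & 1) & (1 & 1)))
(3) (c & 1)  =[and_true →]=  c    ⊢ (~ (c & (1 & 1)))
(4) (1 & 1)  =[and_true →]=  1    ⊢ cost 7, within 7

(~ (c & 1))   [cost 7]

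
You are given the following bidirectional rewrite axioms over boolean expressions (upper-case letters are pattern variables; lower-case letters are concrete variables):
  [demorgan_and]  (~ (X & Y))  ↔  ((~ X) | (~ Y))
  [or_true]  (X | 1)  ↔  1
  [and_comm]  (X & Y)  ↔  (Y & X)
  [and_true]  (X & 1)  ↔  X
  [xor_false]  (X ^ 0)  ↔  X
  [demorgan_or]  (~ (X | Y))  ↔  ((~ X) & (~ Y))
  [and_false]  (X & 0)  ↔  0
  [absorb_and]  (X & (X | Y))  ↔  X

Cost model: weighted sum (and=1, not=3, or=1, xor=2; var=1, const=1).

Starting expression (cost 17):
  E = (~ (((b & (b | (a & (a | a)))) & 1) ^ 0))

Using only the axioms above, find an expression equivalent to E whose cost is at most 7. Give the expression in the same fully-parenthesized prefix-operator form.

(~ (b ^ 0))   [cost 7]

(1) (a & (a | a))  =[absorb_and →]=  a    ⊢ (~ (((b & (b | a)) & 1) ^ 0))
(2) (b & (b | a))  =[absorb_and →]=  b    ⊢ (~ ((b & 1) ^ 0))
(3) (b & 1)  =[and_true →]=  b    ⊢ cost 7, within 7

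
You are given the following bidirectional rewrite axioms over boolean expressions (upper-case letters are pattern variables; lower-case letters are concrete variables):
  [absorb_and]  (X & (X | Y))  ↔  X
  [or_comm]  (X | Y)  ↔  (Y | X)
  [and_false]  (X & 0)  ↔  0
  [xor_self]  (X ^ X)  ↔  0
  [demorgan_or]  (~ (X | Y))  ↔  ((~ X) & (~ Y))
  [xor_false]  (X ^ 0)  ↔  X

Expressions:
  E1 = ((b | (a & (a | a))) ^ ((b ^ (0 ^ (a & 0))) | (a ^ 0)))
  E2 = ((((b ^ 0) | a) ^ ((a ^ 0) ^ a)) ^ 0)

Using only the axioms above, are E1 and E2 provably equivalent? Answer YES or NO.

NO

The axioms are sound identities: if E1 ↔* E2 then E1 and E2 evaluate identically under any assignment.
Under a=0, b=1: E1 evaluates to 0, E2 to 1. Distinct ⇒ no rewrite sequence connects them.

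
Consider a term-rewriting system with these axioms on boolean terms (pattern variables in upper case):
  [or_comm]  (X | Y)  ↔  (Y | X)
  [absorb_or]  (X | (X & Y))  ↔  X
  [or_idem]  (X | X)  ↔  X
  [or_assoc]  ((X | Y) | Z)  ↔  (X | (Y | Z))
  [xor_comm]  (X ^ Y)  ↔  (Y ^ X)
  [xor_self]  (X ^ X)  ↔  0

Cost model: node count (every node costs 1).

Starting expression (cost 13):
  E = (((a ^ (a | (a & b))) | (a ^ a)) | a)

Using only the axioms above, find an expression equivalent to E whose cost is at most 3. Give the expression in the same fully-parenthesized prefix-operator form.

step 1: absorb_or (→) rewrites (a | (a & b)) into a, now (((a ^ a) | (a ^ a)) | a)
step 2: or_idem (→) rewrites ((a ^ a) | (a ^ a)) into (a ^ a), now ((a ^ a) | a)
step 3: xor_self (→) rewrites (a ^ a) into 0, reaching cost 3 (bound 3)

(0 | a)   [cost 3]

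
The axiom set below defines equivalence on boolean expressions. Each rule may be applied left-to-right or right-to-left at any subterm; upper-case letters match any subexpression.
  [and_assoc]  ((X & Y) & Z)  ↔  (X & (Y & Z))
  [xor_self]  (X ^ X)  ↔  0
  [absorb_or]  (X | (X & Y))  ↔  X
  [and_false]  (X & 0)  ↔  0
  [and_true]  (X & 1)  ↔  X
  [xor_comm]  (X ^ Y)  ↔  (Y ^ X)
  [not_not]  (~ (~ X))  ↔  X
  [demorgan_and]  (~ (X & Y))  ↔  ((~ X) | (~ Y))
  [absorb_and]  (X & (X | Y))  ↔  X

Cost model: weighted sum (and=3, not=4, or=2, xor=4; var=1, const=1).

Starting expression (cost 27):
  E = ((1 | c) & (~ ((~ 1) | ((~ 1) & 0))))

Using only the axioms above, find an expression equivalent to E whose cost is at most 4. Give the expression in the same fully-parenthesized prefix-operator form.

(1) ((~ 1) | ((~ 1) & 0))  =[absorb_or →]=  (~ 1)    ⊢ ((1 | c) & (~ (~ 1)))
(2) (~ (~ 1))  =[not_not →]=  1    ⊢ ((1 | c) & 1)
(3) ((1 | c) & 1)  =[and_true →]=  (1 | c)    ⊢ cost 4, within 4

(1 | c)   [cost 4]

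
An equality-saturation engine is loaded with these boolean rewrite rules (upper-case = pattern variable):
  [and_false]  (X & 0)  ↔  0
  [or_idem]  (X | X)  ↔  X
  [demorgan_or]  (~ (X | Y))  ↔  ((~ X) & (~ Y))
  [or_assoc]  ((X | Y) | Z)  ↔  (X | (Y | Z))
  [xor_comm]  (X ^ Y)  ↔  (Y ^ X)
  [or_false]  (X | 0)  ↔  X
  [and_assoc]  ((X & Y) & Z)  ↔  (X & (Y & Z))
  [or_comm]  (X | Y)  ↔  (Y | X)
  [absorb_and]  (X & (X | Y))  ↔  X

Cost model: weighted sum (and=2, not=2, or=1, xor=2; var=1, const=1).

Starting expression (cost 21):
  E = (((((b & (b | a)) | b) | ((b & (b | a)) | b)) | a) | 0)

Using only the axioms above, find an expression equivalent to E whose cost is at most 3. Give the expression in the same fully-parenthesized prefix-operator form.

(b | a)   [cost 3]

1. [or_idem →] (((b & (b | a)) | b) | ((b & (b | a)) | b))  →  ((b & (b | a)) | b);  E = ((((b & (b | a)) | b) | a) | 0)
2. [absorb_and →] (b & (b | a))  →  b;  E = (((b | b) | a) | 0)
3. [or_idem →] (b | b)  →  b;  E = ((b | a) | 0)
4. [or_false →] ((b | a) | 0)  →  (b | a);  cost 3 ≤ 3, done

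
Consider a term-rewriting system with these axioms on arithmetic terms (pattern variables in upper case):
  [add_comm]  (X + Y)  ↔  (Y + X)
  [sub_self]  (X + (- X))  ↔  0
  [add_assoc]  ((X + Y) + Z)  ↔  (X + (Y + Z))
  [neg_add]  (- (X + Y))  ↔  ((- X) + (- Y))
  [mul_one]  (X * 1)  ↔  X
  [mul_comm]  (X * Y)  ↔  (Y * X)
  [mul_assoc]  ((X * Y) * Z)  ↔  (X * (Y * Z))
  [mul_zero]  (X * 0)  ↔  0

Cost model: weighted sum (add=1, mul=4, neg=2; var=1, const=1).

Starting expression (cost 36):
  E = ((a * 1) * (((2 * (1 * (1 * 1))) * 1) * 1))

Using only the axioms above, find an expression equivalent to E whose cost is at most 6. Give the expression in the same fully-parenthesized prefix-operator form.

(2 * a)   [cost 6]

(1) (1 * 1)  =[mul_one →]=  1    ⊢ ((a * 1) * (((2 * (1 * 1)) * 1) * 1))
(2) (((2 * (1 * 1)) * 1) * 1)  =[mul_one →]=  ((2 * (1 * 1)) * 1)    ⊢ ((a * 1) * ((2 * (1 * 1)) * 1))
(3) ((2 * (1 * 1)) * 1)  =[mul_one →]=  (2 * (1 * 1))    ⊢ ((a * 1) * (2 * (1 * 1)))
(4) (a * 1)  =[mul_one →]=  a    ⊢ (a * (2 * (1 * 1)))
(5) (1 * 1)  =[mul_one →]=  1    ⊢ (a * (2 * 1))
(6) (a * (2 * 1))  =[mul_comm →]=  ((2 * 1) * a)
(7) (2 * 1)  =[mul_one →]=  2    ⊢ cost 6, within 6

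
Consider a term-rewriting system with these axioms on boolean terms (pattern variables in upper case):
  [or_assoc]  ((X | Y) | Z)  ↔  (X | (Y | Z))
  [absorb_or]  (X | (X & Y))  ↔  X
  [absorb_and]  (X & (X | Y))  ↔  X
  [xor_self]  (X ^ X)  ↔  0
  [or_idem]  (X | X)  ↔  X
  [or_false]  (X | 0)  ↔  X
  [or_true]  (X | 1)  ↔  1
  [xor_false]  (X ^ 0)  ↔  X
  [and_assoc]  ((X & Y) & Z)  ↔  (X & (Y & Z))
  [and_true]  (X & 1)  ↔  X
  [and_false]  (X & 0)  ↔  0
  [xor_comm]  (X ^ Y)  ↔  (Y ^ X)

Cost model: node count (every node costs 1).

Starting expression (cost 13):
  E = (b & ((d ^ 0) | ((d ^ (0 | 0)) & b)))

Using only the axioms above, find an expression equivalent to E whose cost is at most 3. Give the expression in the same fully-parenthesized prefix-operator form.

(b & d)   [cost 3]

step 1: or_false (→) rewrites (0 | 0) into 0, now (b & ((d ^ 0) | ((d ^ 0) & b)))
step 2: absorb_or (→) rewrites ((d ^ 0) | ((d ^ 0) & b)) into (d ^ 0), now (b & (d ^ 0))
step 3: xor_false (→) rewrites (d ^ 0) into d, reaching cost 3 (bound 3)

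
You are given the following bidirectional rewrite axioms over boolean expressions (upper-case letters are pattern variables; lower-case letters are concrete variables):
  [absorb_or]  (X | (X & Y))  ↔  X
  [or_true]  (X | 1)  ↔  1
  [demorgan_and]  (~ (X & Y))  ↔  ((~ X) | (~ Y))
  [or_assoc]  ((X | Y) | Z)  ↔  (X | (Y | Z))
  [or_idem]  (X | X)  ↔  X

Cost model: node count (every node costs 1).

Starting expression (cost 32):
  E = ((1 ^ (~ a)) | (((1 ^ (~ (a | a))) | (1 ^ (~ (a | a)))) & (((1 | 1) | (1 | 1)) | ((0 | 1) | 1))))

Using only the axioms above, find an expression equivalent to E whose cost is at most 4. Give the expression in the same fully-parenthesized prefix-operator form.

step 1: or_idem (→) rewrites ((1 ^ (~ (a | a))) | (1 ^ (~ (a | a)))) into (1 ^ (~ (a | a))), now ((1 ^ (~ a)) | ((1 ^ (~ (a | a))) & (((1 | 1) | (1 | 1)) | ((0 | 1) | 1))))
step 2: or_idem (→) rewrites (a | a) into a, now ((1 ^ (~ a)) | ((1 ^ (~ a)) & (((1 | 1) | (1 | 1)) | ((0 | 1) | 1))))
step 3: or_true (→) rewrites (0 | 1) into 1, now ((1 ^ (~ a)) | ((1 ^ (~ a)) & (((1 | 1) | (1 | 1)) | (1 | 1))))
step 4: or_idem (→) rewrites ((1 | 1) | (1 | 1)) into (1 | 1), now ((1 ^ (~ a)) | ((1 ^ (~ a)) & ((1 | 1) | (1 | 1))))
step 5: or_idem (→) rewrites ((1 | 1) | (1 | 1)) into (1 | 1), now ((1 ^ (~ a)) | ((1 ^ (~ a)) & (1 | 1)))
step 6: or_idem (→) rewrites (1 | 1) into 1, now ((1 ^ (~ a)) | ((1 ^ (~ a)) & 1))
step 7: absorb_or (→) rewrites ((1 ^ (~ a)) | ((1 ^ (~ a)) & 1)) into (1 ^ (~ a)), reaching cost 4 (bound 4)

(1 ^ (~ a))   [cost 4]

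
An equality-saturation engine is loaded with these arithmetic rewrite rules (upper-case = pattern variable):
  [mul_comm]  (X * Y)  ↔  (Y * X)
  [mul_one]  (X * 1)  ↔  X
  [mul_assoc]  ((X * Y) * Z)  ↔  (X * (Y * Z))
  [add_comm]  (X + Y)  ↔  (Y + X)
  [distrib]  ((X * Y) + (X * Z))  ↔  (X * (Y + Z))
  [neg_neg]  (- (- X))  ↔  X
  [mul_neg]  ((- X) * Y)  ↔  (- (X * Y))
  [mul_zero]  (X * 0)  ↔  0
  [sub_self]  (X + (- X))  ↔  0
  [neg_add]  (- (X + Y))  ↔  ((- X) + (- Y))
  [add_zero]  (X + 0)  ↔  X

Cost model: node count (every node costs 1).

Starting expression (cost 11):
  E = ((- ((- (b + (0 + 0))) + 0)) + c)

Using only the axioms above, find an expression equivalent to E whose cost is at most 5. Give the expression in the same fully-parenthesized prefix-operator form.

((b + 0) + c)   [cost 5]

step 1: add_zero (→) rewrites ((- (b + (0 + 0))) + 0) into (- (b + (0 + 0))), now ((- (- (b + (0 + 0)))) + c)
step 2: add_zero (→) rewrites (0 + 0) into 0, now ((- (- (b + 0))) + c)
step 3: neg_neg (→) rewrites (- (- (b + 0))) into (b + 0), reaching cost 5 (bound 5)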